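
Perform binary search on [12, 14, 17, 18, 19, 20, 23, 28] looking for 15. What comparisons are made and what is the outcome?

Binary search for 15 in [12, 14, 17, 18, 19, 20, 23, 28]:

lo=0, hi=7, mid=3, arr[mid]=18 -> 18 > 15, search left half
lo=0, hi=2, mid=1, arr[mid]=14 -> 14 < 15, search right half
lo=2, hi=2, mid=2, arr[mid]=17 -> 17 > 15, search left half
lo=2 > hi=1, target 15 not found

Binary search determines that 15 is not in the array after 3 comparisons. The search space was exhausted without finding the target.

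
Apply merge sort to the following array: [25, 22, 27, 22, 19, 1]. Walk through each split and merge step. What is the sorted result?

Merge sort trace:

Split: [25, 22, 27, 22, 19, 1] -> [25, 22, 27] and [22, 19, 1]
  Split: [25, 22, 27] -> [25] and [22, 27]
    Split: [22, 27] -> [22] and [27]
    Merge: [22] + [27] -> [22, 27]
  Merge: [25] + [22, 27] -> [22, 25, 27]
  Split: [22, 19, 1] -> [22] and [19, 1]
    Split: [19, 1] -> [19] and [1]
    Merge: [19] + [1] -> [1, 19]
  Merge: [22] + [1, 19] -> [1, 19, 22]
Merge: [22, 25, 27] + [1, 19, 22] -> [1, 19, 22, 22, 25, 27]

Final sorted array: [1, 19, 22, 22, 25, 27]

The merge sort proceeds by recursively splitting the array and merging sorted halves.
After all merges, the sorted array is [1, 19, 22, 22, 25, 27].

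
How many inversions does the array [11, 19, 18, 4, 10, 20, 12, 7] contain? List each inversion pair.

Finding inversions in [11, 19, 18, 4, 10, 20, 12, 7]:

(0, 3): arr[0]=11 > arr[3]=4
(0, 4): arr[0]=11 > arr[4]=10
(0, 7): arr[0]=11 > arr[7]=7
(1, 2): arr[1]=19 > arr[2]=18
(1, 3): arr[1]=19 > arr[3]=4
(1, 4): arr[1]=19 > arr[4]=10
(1, 6): arr[1]=19 > arr[6]=12
(1, 7): arr[1]=19 > arr[7]=7
(2, 3): arr[2]=18 > arr[3]=4
(2, 4): arr[2]=18 > arr[4]=10
(2, 6): arr[2]=18 > arr[6]=12
(2, 7): arr[2]=18 > arr[7]=7
(4, 7): arr[4]=10 > arr[7]=7
(5, 6): arr[5]=20 > arr[6]=12
(5, 7): arr[5]=20 > arr[7]=7
(6, 7): arr[6]=12 > arr[7]=7

Total inversions: 16

The array has 16 inversion(s): (0,3), (0,4), (0,7), (1,2), (1,3), (1,4), (1,6), (1,7), (2,3), (2,4), (2,6), (2,7), (4,7), (5,6), (5,7), (6,7). Each pair (i,j) satisfies i < j and arr[i] > arr[j].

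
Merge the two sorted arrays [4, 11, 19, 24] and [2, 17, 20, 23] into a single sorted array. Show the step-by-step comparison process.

Merging process:

Compare 4 vs 2: take 2 from right. Merged: [2]
Compare 4 vs 17: take 4 from left. Merged: [2, 4]
Compare 11 vs 17: take 11 from left. Merged: [2, 4, 11]
Compare 19 vs 17: take 17 from right. Merged: [2, 4, 11, 17]
Compare 19 vs 20: take 19 from left. Merged: [2, 4, 11, 17, 19]
Compare 24 vs 20: take 20 from right. Merged: [2, 4, 11, 17, 19, 20]
Compare 24 vs 23: take 23 from right. Merged: [2, 4, 11, 17, 19, 20, 23]
Append remaining from left: [24]. Merged: [2, 4, 11, 17, 19, 20, 23, 24]

Final merged array: [2, 4, 11, 17, 19, 20, 23, 24]
Total comparisons: 7

The merged array is [2, 4, 11, 17, 19, 20, 23, 24], requiring 7 comparisons. The merge step runs in O(n) time where n is the total number of elements.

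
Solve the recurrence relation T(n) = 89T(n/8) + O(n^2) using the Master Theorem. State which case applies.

Master Theorem for T(n) = 89T(n/8) + O(n^2):

a = 89, b = 8, c = 2
log_b(a) = log_8(89) = 2.1586

Case 1: c = 2 < log_8(89) = 2.1586
T(n) = O(n^(log_8 89))

For T(n) = 89T(n/8) + O(n^2): log_8(89) = 2.1586. This is Case 1 of the Master Theorem (c < log_b(a), work dominated by leaves), giving O(n^(log_8 89)).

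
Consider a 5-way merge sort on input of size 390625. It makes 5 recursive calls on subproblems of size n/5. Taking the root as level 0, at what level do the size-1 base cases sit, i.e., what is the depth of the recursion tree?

For divide and conquer with division factor 5:

Problem sizes at each level:
Level 0: 390625
Level 1: 78125
Level 2: 15625
Level 3: 3125
Level 4: 625
Level 5: 125
Level 6: 25
Level 7: 5
Level 8: 1

The root is level 0 and the size-1 base case is level 8 (the tree spans levels 0 through 8, i.e. 9 levels counting the root), so the depth is the number of divisions: log_5(390625) = 8

The recursion tree depth is log_5(390625) = 8. At each level, the problem size is divided by 5, so it takes 8 divisions to reduce to a base case of size 1. The algorithm makes 5 recursive calls at each level.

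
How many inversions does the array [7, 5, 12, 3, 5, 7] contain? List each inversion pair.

Finding inversions in [7, 5, 12, 3, 5, 7]:

(0, 1): arr[0]=7 > arr[1]=5
(0, 3): arr[0]=7 > arr[3]=3
(0, 4): arr[0]=7 > arr[4]=5
(1, 3): arr[1]=5 > arr[3]=3
(2, 3): arr[2]=12 > arr[3]=3
(2, 4): arr[2]=12 > arr[4]=5
(2, 5): arr[2]=12 > arr[5]=7

Total inversions: 7

The array has 7 inversion(s): (0,1), (0,3), (0,4), (1,3), (2,3), (2,4), (2,5). Each pair (i,j) satisfies i < j and arr[i] > arr[j].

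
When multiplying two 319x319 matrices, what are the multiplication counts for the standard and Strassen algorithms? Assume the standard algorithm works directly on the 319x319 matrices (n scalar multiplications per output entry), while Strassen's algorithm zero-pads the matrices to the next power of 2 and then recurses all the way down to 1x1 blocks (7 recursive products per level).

Matrix multiplication for 319x319 matrices:

Strassen's algorithm requires power-of-2 dimensions. Pad 319x319 to 512x512 (next power of 2).

Standard algorithm: 319^3 = 32461759 multiplications
Strassen's algorithm: 7^(log2(512)) = 7^9 = 40353607 multiplications
Difference: 32461759 - 40353607 = -7891848 (Strassen uses MORE here due to padding overhead — for small or just-over-power-of-2 n, padding can outweigh the per-level savings)

Standard: 32461759 multiplications (319^3). Strassen: 40353607 multiplications (7^9, after padding to 512x512). Strassen reduces 8 recursive multiplications to 7 at each level.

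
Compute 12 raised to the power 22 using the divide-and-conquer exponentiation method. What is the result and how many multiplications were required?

Computing 12^22 by squaring (build up from 12^1; each line after the first costs one multiplication):

12^1 = 12
12^2 = (12^1)^2 = 12^2 = 144
12^4 = (12^2)^2 = 144^2 = 20736
12^5 = 12 * 12^4 = 12 * 20736 = 248832
12^10 = (12^5)^2 = 248832^2 = 61917364224
12^11 = 12 * 12^10 = 12 * 61917364224 = 743008370688
12^22 = (12^11)^2 = 743008370688^2 = 552061438912436417593344

Result: 552061438912436417593344
Multiplications needed: 6 (6 lines after 12^1)

12^22 = 552061438912436417593344. Using exponentiation by squaring, this requires 6 multiplications. The key idea: if the exponent is even, square the half-power; if odd, multiply by the base once.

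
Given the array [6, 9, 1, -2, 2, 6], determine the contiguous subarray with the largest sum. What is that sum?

Using Kadane's algorithm on [6, 9, 1, -2, 2, 6]:

Scanning through the array:
Position 1 (value 9): max_ending_here = 15, max_so_far = 15
Position 2 (value 1): max_ending_here = 16, max_so_far = 16
Position 3 (value -2): max_ending_here = 14, max_so_far = 16
Position 4 (value 2): max_ending_here = 16, max_so_far = 16
Position 5 (value 6): max_ending_here = 22, max_so_far = 22

Maximum subarray: [6, 9, 1, -2, 2, 6]
Maximum sum: 22

The maximum subarray is [6, 9, 1, -2, 2, 6] with sum 22. This subarray runs from index 0 to index 5.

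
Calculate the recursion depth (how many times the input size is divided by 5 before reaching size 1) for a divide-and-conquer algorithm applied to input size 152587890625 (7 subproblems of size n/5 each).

For divide and conquer with division factor 5:

Problem sizes at each level:
Level 0: 152587890625
Level 1: 30517578125
Level 2: 6103515625
Level 3: 1220703125
Level 4: 244140625
Level 5: 48828125
Level 6: 9765625
Level 7: 1953125
Level 8: 390625
Level 9: 78125
Level 10: 15625
Level 11: 3125
Level 12: 625
Level 13: 125
Level 14: 25
Level 15: 5
Level 16: 1

The root is level 0 and the size-1 base case is level 16 (the tree spans levels 0 through 16, i.e. 17 levels counting the root), so the depth is the number of divisions: log_5(152587890625) = 16

The recursion tree depth is log_5(152587890625) = 16. At each level, the problem size is divided by 5, so it takes 16 divisions to reduce to a base case of size 1. The algorithm makes 7 recursive calls at each level.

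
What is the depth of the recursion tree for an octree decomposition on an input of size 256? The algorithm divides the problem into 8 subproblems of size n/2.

For divide and conquer with division factor 2:

Problem sizes at each level:
Level 0: 256
Level 1: 128
Level 2: 64
Level 3: 32
Level 4: 16
Level 5: 8
Level 6: 4
Level 7: 2
Level 8: 1

The root is level 0 and the size-1 base case is level 8 (the tree spans levels 0 through 8, i.e. 9 levels counting the root), so the depth is the number of divisions: log_2(256) = 8

The recursion tree depth is log_2(256) = 8. At each level, the problem size is divided by 2, so it takes 8 divisions to reduce to a base case of size 1. The algorithm makes 8 recursive calls at each level.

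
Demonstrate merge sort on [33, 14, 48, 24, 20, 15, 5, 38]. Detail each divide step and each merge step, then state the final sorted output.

Merge sort trace:

Split: [33, 14, 48, 24, 20, 15, 5, 38] -> [33, 14, 48, 24] and [20, 15, 5, 38]
  Split: [33, 14, 48, 24] -> [33, 14] and [48, 24]
    Split: [33, 14] -> [33] and [14]
    Merge: [33] + [14] -> [14, 33]
    Split: [48, 24] -> [48] and [24]
    Merge: [48] + [24] -> [24, 48]
  Merge: [14, 33] + [24, 48] -> [14, 24, 33, 48]
  Split: [20, 15, 5, 38] -> [20, 15] and [5, 38]
    Split: [20, 15] -> [20] and [15]
    Merge: [20] + [15] -> [15, 20]
    Split: [5, 38] -> [5] and [38]
    Merge: [5] + [38] -> [5, 38]
  Merge: [15, 20] + [5, 38] -> [5, 15, 20, 38]
Merge: [14, 24, 33, 48] + [5, 15, 20, 38] -> [5, 14, 15, 20, 24, 33, 38, 48]

Final sorted array: [5, 14, 15, 20, 24, 33, 38, 48]

The merge sort proceeds by recursively splitting the array and merging sorted halves.
After all merges, the sorted array is [5, 14, 15, 20, 24, 33, 38, 48].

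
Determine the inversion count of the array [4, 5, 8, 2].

Finding inversions in [4, 5, 8, 2]:

(0, 3): arr[0]=4 > arr[3]=2
(1, 3): arr[1]=5 > arr[3]=2
(2, 3): arr[2]=8 > arr[3]=2

Total inversions: 3

The array has 3 inversion(s): (0,3), (1,3), (2,3). Each pair (i,j) satisfies i < j and arr[i] > arr[j].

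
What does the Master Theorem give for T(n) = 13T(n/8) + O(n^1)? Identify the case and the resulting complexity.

Master Theorem for T(n) = 13T(n/8) + O(n^1):

a = 13, b = 8, c = 1
log_b(a) = log_8(13) = 1.2335

Case 1: c = 1 < log_8(13) = 1.2335
T(n) = O(n^(log_8 13))

For T(n) = 13T(n/8) + O(n^1): log_8(13) = 1.2335. This is Case 1 of the Master Theorem (c < log_b(a), work dominated by leaves), giving O(n^(log_8 13)).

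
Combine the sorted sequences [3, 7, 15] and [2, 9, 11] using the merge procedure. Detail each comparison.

Merging process:

Compare 3 vs 2: take 2 from right. Merged: [2]
Compare 3 vs 9: take 3 from left. Merged: [2, 3]
Compare 7 vs 9: take 7 from left. Merged: [2, 3, 7]
Compare 15 vs 9: take 9 from right. Merged: [2, 3, 7, 9]
Compare 15 vs 11: take 11 from right. Merged: [2, 3, 7, 9, 11]
Append remaining from left: [15]. Merged: [2, 3, 7, 9, 11, 15]

Final merged array: [2, 3, 7, 9, 11, 15]
Total comparisons: 5

The merged array is [2, 3, 7, 9, 11, 15], requiring 5 comparisons. The merge step runs in O(n) time where n is the total number of elements.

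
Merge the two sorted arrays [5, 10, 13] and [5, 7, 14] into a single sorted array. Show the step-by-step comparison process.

Merging process:

Compare 5 vs 5: take 5 from left. Merged: [5]
Compare 10 vs 5: take 5 from right. Merged: [5, 5]
Compare 10 vs 7: take 7 from right. Merged: [5, 5, 7]
Compare 10 vs 14: take 10 from left. Merged: [5, 5, 7, 10]
Compare 13 vs 14: take 13 from left. Merged: [5, 5, 7, 10, 13]
Append remaining from right: [14]. Merged: [5, 5, 7, 10, 13, 14]

Final merged array: [5, 5, 7, 10, 13, 14]
Total comparisons: 5

The merged array is [5, 5, 7, 10, 13, 14], requiring 5 comparisons. The merge step runs in O(n) time where n is the total number of elements.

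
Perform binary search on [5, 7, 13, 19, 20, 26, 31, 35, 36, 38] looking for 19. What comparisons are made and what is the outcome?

Binary search for 19 in [5, 7, 13, 19, 20, 26, 31, 35, 36, 38]:

lo=0, hi=9, mid=4, arr[mid]=20 -> 20 > 19, search left half
lo=0, hi=3, mid=1, arr[mid]=7 -> 7 < 19, search right half
lo=2, hi=3, mid=2, arr[mid]=13 -> 13 < 19, search right half
lo=3, hi=3, mid=3, arr[mid]=19 -> Found target at index 3!

Binary search finds 19 at index 3 after 4 comparisons. The search repeatedly halves the search space by comparing with the middle element.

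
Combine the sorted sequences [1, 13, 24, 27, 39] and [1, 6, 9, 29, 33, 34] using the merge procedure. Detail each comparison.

Merging process:

Compare 1 vs 1: take 1 from left. Merged: [1]
Compare 13 vs 1: take 1 from right. Merged: [1, 1]
Compare 13 vs 6: take 6 from right. Merged: [1, 1, 6]
Compare 13 vs 9: take 9 from right. Merged: [1, 1, 6, 9]
Compare 13 vs 29: take 13 from left. Merged: [1, 1, 6, 9, 13]
Compare 24 vs 29: take 24 from left. Merged: [1, 1, 6, 9, 13, 24]
Compare 27 vs 29: take 27 from left. Merged: [1, 1, 6, 9, 13, 24, 27]
Compare 39 vs 29: take 29 from right. Merged: [1, 1, 6, 9, 13, 24, 27, 29]
Compare 39 vs 33: take 33 from right. Merged: [1, 1, 6, 9, 13, 24, 27, 29, 33]
Compare 39 vs 34: take 34 from right. Merged: [1, 1, 6, 9, 13, 24, 27, 29, 33, 34]
Append remaining from left: [39]. Merged: [1, 1, 6, 9, 13, 24, 27, 29, 33, 34, 39]

Final merged array: [1, 1, 6, 9, 13, 24, 27, 29, 33, 34, 39]
Total comparisons: 10

The merged array is [1, 1, 6, 9, 13, 24, 27, 29, 33, 34, 39], requiring 10 comparisons. The merge step runs in O(n) time where n is the total number of elements.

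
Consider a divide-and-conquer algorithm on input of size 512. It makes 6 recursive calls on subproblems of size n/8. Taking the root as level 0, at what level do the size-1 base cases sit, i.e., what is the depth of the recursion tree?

For divide and conquer with division factor 8:

Problem sizes at each level:
Level 0: 512
Level 1: 64
Level 2: 8
Level 3: 1

The root is level 0 and the size-1 base case is level 3 (the tree spans levels 0 through 3, i.e. 4 levels counting the root), so the depth is the number of divisions: log_8(512) = 3

The recursion tree depth is log_8(512) = 3. At each level, the problem size is divided by 8, so it takes 3 divisions to reduce to a base case of size 1. The algorithm makes 6 recursive calls at each level.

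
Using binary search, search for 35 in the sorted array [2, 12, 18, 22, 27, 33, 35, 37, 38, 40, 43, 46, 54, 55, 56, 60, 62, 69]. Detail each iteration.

Binary search for 35 in [2, 12, 18, 22, 27, 33, 35, 37, 38, 40, 43, 46, 54, 55, 56, 60, 62, 69]:

lo=0, hi=17, mid=8, arr[mid]=38 -> 38 > 35, search left half
lo=0, hi=7, mid=3, arr[mid]=22 -> 22 < 35, search right half
lo=4, hi=7, mid=5, arr[mid]=33 -> 33 < 35, search right half
lo=6, hi=7, mid=6, arr[mid]=35 -> Found target at index 6!

Binary search finds 35 at index 6 after 4 comparisons. The search repeatedly halves the search space by comparing with the middle element.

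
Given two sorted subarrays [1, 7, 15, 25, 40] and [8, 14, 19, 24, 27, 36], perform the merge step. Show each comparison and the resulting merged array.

Merging process:

Compare 1 vs 8: take 1 from left. Merged: [1]
Compare 7 vs 8: take 7 from left. Merged: [1, 7]
Compare 15 vs 8: take 8 from right. Merged: [1, 7, 8]
Compare 15 vs 14: take 14 from right. Merged: [1, 7, 8, 14]
Compare 15 vs 19: take 15 from left. Merged: [1, 7, 8, 14, 15]
Compare 25 vs 19: take 19 from right. Merged: [1, 7, 8, 14, 15, 19]
Compare 25 vs 24: take 24 from right. Merged: [1, 7, 8, 14, 15, 19, 24]
Compare 25 vs 27: take 25 from left. Merged: [1, 7, 8, 14, 15, 19, 24, 25]
Compare 40 vs 27: take 27 from right. Merged: [1, 7, 8, 14, 15, 19, 24, 25, 27]
Compare 40 vs 36: take 36 from right. Merged: [1, 7, 8, 14, 15, 19, 24, 25, 27, 36]
Append remaining from left: [40]. Merged: [1, 7, 8, 14, 15, 19, 24, 25, 27, 36, 40]

Final merged array: [1, 7, 8, 14, 15, 19, 24, 25, 27, 36, 40]
Total comparisons: 10

The merged array is [1, 7, 8, 14, 15, 19, 24, 25, 27, 36, 40], requiring 10 comparisons. The merge step runs in O(n) time where n is the total number of elements.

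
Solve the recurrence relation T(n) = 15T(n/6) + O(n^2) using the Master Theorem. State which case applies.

Master Theorem for T(n) = 15T(n/6) + O(n^2):

a = 15, b = 6, c = 2
log_b(a) = log_6(15) = 1.5114

Case 3: c = 2 > log_6(15) = 1.5114
T(n) = O(n^2) = O(n^2)

For T(n) = 15T(n/6) + O(n^2): log_6(15) = 1.5114. This is Case 3 of the Master Theorem (c > log_b(a), work dominated by root), giving O(n^2).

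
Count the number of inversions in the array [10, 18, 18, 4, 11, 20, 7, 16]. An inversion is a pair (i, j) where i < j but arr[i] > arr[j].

Finding inversions in [10, 18, 18, 4, 11, 20, 7, 16]:

(0, 3): arr[0]=10 > arr[3]=4
(0, 6): arr[0]=10 > arr[6]=7
(1, 3): arr[1]=18 > arr[3]=4
(1, 4): arr[1]=18 > arr[4]=11
(1, 6): arr[1]=18 > arr[6]=7
(1, 7): arr[1]=18 > arr[7]=16
(2, 3): arr[2]=18 > arr[3]=4
(2, 4): arr[2]=18 > arr[4]=11
(2, 6): arr[2]=18 > arr[6]=7
(2, 7): arr[2]=18 > arr[7]=16
(4, 6): arr[4]=11 > arr[6]=7
(5, 6): arr[5]=20 > arr[6]=7
(5, 7): arr[5]=20 > arr[7]=16

Total inversions: 13

The array has 13 inversion(s): (0,3), (0,6), (1,3), (1,4), (1,6), (1,7), (2,3), (2,4), (2,6), (2,7), (4,6), (5,6), (5,7). Each pair (i,j) satisfies i < j and arr[i] > arr[j].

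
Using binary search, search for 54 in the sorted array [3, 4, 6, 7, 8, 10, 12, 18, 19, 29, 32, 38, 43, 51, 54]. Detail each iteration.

Binary search for 54 in [3, 4, 6, 7, 8, 10, 12, 18, 19, 29, 32, 38, 43, 51, 54]:

lo=0, hi=14, mid=7, arr[mid]=18 -> 18 < 54, search right half
lo=8, hi=14, mid=11, arr[mid]=38 -> 38 < 54, search right half
lo=12, hi=14, mid=13, arr[mid]=51 -> 51 < 54, search right half
lo=14, hi=14, mid=14, arr[mid]=54 -> Found target at index 14!

Binary search finds 54 at index 14 after 4 comparisons. The search repeatedly halves the search space by comparing with the middle element.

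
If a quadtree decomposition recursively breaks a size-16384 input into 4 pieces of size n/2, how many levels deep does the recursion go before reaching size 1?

For divide and conquer with division factor 2:

Problem sizes at each level:
Level 0: 16384
Level 1: 8192
Level 2: 4096
Level 3: 2048
Level 4: 1024
Level 5: 512
Level 6: 256
Level 7: 128
Level 8: 64
Level 9: 32
Level 10: 16
Level 11: 8
Level 12: 4
Level 13: 2
Level 14: 1

The root is level 0 and the size-1 base case is level 14 (the tree spans levels 0 through 14, i.e. 15 levels counting the root), so the depth is the number of divisions: log_2(16384) = 14

The recursion tree depth is log_2(16384) = 14. At each level, the problem size is divided by 2, so it takes 14 divisions to reduce to a base case of size 1. The algorithm makes 4 recursive calls at each level.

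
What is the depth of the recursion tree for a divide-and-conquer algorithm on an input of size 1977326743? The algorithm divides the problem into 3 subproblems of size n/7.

For divide and conquer with division factor 7:

Problem sizes at each level:
Level 0: 1977326743
Level 1: 282475249
Level 2: 40353607
Level 3: 5764801
Level 4: 823543
Level 5: 117649
Level 6: 16807
Level 7: 2401
Level 8: 343
Level 9: 49
Level 10: 7
Level 11: 1

The root is level 0 and the size-1 base case is level 11 (the tree spans levels 0 through 11, i.e. 12 levels counting the root), so the depth is the number of divisions: log_7(1977326743) = 11

The recursion tree depth is log_7(1977326743) = 11. At each level, the problem size is divided by 7, so it takes 11 divisions to reduce to a base case of size 1. The algorithm makes 3 recursive calls at each level.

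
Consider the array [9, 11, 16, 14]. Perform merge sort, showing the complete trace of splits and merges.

Merge sort trace:

Split: [9, 11, 16, 14] -> [9, 11] and [16, 14]
  Split: [9, 11] -> [9] and [11]
  Merge: [9] + [11] -> [9, 11]
  Split: [16, 14] -> [16] and [14]
  Merge: [16] + [14] -> [14, 16]
Merge: [9, 11] + [14, 16] -> [9, 11, 14, 16]

Final sorted array: [9, 11, 14, 16]

The merge sort proceeds by recursively splitting the array and merging sorted halves.
After all merges, the sorted array is [9, 11, 14, 16].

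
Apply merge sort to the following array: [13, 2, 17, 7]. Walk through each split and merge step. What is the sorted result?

Merge sort trace:

Split: [13, 2, 17, 7] -> [13, 2] and [17, 7]
  Split: [13, 2] -> [13] and [2]
  Merge: [13] + [2] -> [2, 13]
  Split: [17, 7] -> [17] and [7]
  Merge: [17] + [7] -> [7, 17]
Merge: [2, 13] + [7, 17] -> [2, 7, 13, 17]

Final sorted array: [2, 7, 13, 17]

The merge sort proceeds by recursively splitting the array and merging sorted halves.
After all merges, the sorted array is [2, 7, 13, 17].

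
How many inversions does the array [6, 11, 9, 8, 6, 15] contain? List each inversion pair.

Finding inversions in [6, 11, 9, 8, 6, 15]:

(1, 2): arr[1]=11 > arr[2]=9
(1, 3): arr[1]=11 > arr[3]=8
(1, 4): arr[1]=11 > arr[4]=6
(2, 3): arr[2]=9 > arr[3]=8
(2, 4): arr[2]=9 > arr[4]=6
(3, 4): arr[3]=8 > arr[4]=6

Total inversions: 6

The array has 6 inversion(s): (1,2), (1,3), (1,4), (2,3), (2,4), (3,4). Each pair (i,j) satisfies i < j and arr[i] > arr[j].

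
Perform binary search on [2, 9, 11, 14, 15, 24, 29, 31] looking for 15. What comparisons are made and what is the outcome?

Binary search for 15 in [2, 9, 11, 14, 15, 24, 29, 31]:

lo=0, hi=7, mid=3, arr[mid]=14 -> 14 < 15, search right half
lo=4, hi=7, mid=5, arr[mid]=24 -> 24 > 15, search left half
lo=4, hi=4, mid=4, arr[mid]=15 -> Found target at index 4!

Binary search finds 15 at index 4 after 3 comparisons. The search repeatedly halves the search space by comparing with the middle element.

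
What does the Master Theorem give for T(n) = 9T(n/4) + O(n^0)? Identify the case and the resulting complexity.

Master Theorem for T(n) = 9T(n/4) + O(n^0):

a = 9, b = 4, c = 0
log_b(a) = log_4(9) = 1.5850

Case 1: c = 0 < log_4(9) = 1.5850
T(n) = O(n^(log_4 9))

For T(n) = 9T(n/4) + O(n^0): log_4(9) = 1.5850. This is Case 1 of the Master Theorem (c < log_b(a), work dominated by leaves), giving O(n^(log_4 9)).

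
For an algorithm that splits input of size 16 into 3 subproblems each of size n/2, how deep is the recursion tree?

For divide and conquer with division factor 2:

Problem sizes at each level:
Level 0: 16
Level 1: 8
Level 2: 4
Level 3: 2
Level 4: 1

The root is level 0 and the size-1 base case is level 4 (the tree spans levels 0 through 4, i.e. 5 levels counting the root), so the depth is the number of divisions: log_2(16) = 4

The recursion tree depth is log_2(16) = 4. At each level, the problem size is divided by 2, so it takes 4 divisions to reduce to a base case of size 1. The algorithm makes 3 recursive calls at each level.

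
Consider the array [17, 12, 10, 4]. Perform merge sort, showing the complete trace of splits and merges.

Merge sort trace:

Split: [17, 12, 10, 4] -> [17, 12] and [10, 4]
  Split: [17, 12] -> [17] and [12]
  Merge: [17] + [12] -> [12, 17]
  Split: [10, 4] -> [10] and [4]
  Merge: [10] + [4] -> [4, 10]
Merge: [12, 17] + [4, 10] -> [4, 10, 12, 17]

Final sorted array: [4, 10, 12, 17]

The merge sort proceeds by recursively splitting the array and merging sorted halves.
After all merges, the sorted array is [4, 10, 12, 17].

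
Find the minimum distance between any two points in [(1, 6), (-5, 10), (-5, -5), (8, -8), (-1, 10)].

Computing all pairwise distances among 5 points:

d((1, 6), (-5, 10)) = 7.2111
d((1, 6), (-5, -5)) = 12.53
d((1, 6), (8, -8)) = 15.6525
d((1, 6), (-1, 10)) = 4.4721
d((-5, 10), (-5, -5)) = 15.0
d((-5, 10), (8, -8)) = 22.2036
d((-5, 10), (-1, 10)) = 4.0 <-- minimum
d((-5, -5), (8, -8)) = 13.3417
d((-5, -5), (-1, 10)) = 15.5242
d((8, -8), (-1, 10)) = 20.1246

Closest pair: (-5, 10) and (-1, 10) with distance 4.0

The closest pair is (-5, 10) and (-1, 10) with Euclidean distance 4.0. For 5 points, brute-force pairwise comparison is shown above. For large n, the divide-and-conquer algorithm (sort by x, recurse on halves, check the dividing strip) achieves O(n log n).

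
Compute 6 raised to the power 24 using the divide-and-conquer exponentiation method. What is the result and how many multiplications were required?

Computing 6^24 by squaring (build up from 6^1; each line after the first costs one multiplication):

6^1 = 6
6^2 = (6^1)^2 = 6^2 = 36
6^3 = 6 * 6^2 = 6 * 36 = 216
6^6 = (6^3)^2 = 216^2 = 46656
6^12 = (6^6)^2 = 46656^2 = 2176782336
6^24 = (6^12)^2 = 2176782336^2 = 4738381338321616896

Result: 4738381338321616896
Multiplications needed: 5 (5 lines after 6^1)

6^24 = 4738381338321616896. Using exponentiation by squaring, this requires 5 multiplications. The key idea: if the exponent is even, square the half-power; if odd, multiply by the base once.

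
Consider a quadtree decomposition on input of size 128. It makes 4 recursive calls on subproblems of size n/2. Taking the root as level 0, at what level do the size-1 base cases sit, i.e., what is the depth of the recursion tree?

For divide and conquer with division factor 2:

Problem sizes at each level:
Level 0: 128
Level 1: 64
Level 2: 32
Level 3: 16
Level 4: 8
Level 5: 4
Level 6: 2
Level 7: 1

The root is level 0 and the size-1 base case is level 7 (the tree spans levels 0 through 7, i.e. 8 levels counting the root), so the depth is the number of divisions: log_2(128) = 7

The recursion tree depth is log_2(128) = 7. At each level, the problem size is divided by 2, so it takes 7 divisions to reduce to a base case of size 1. The algorithm makes 4 recursive calls at each level.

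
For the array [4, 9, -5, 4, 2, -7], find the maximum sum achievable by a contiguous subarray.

Using Kadane's algorithm on [4, 9, -5, 4, 2, -7]:

Scanning through the array:
Position 1 (value 9): max_ending_here = 13, max_so_far = 13
Position 2 (value -5): max_ending_here = 8, max_so_far = 13
Position 3 (value 4): max_ending_here = 12, max_so_far = 13
Position 4 (value 2): max_ending_here = 14, max_so_far = 14
Position 5 (value -7): max_ending_here = 7, max_so_far = 14

Maximum subarray: [4, 9, -5, 4, 2]
Maximum sum: 14

The maximum subarray is [4, 9, -5, 4, 2] with sum 14. This subarray runs from index 0 to index 4.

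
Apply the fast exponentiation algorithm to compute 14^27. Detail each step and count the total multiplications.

Computing 14^27 by squaring (build up from 14^1; each line after the first costs one multiplication):

14^1 = 14
14^2 = (14^1)^2 = 14^2 = 196
14^3 = 14 * 14^2 = 14 * 196 = 2744
14^6 = (14^3)^2 = 2744^2 = 7529536
14^12 = (14^6)^2 = 7529536^2 = 56693912375296
14^13 = 14 * 14^12 = 14 * 56693912375296 = 793714773254144
14^26 = (14^13)^2 = 793714773254144^2 = 629983141281877223603213172736
14^27 = 14 * 14^26 = 14 * 629983141281877223603213172736 = 8819763977946281130444984418304

Result: 8819763977946281130444984418304
Multiplications needed: 7 (7 lines after 14^1)

14^27 = 8819763977946281130444984418304. Using exponentiation by squaring, this requires 7 multiplications. The key idea: if the exponent is even, square the half-power; if odd, multiply by the base once.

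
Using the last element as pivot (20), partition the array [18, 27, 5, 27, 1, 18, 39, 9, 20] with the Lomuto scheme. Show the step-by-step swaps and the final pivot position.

Lomuto partition with pivot = 20:

Initial array: [18, 27, 5, 27, 1, 18, 39, 9, 20]

arr[0]=18 <= 20: swap with position 0, array becomes [18, 27, 5, 27, 1, 18, 39, 9, 20]
arr[1]=27 > 20: no swap
arr[2]=5 <= 20: swap with position 1, array becomes [18, 5, 27, 27, 1, 18, 39, 9, 20]
arr[3]=27 > 20: no swap
arr[4]=1 <= 20: swap with position 2, array becomes [18, 5, 1, 27, 27, 18, 39, 9, 20]
arr[5]=18 <= 20: swap with position 3, array becomes [18, 5, 1, 18, 27, 27, 39, 9, 20]
arr[6]=39 > 20: no swap
arr[7]=9 <= 20: swap with position 4, array becomes [18, 5, 1, 18, 9, 27, 39, 27, 20]

Place pivot at position 5: [18, 5, 1, 18, 9, 20, 39, 27, 27]
Pivot position: 5

After partitioning with pivot 20, the array becomes [18, 5, 1, 18, 9, 20, 39, 27, 27]. The pivot is placed at index 5. All elements to the left of the pivot are <= 20, and all elements to the right are > 20.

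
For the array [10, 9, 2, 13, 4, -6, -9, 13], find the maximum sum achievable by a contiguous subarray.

Using Kadane's algorithm on [10, 9, 2, 13, 4, -6, -9, 13]:

Scanning through the array:
Position 1 (value 9): max_ending_here = 19, max_so_far = 19
Position 2 (value 2): max_ending_here = 21, max_so_far = 21
Position 3 (value 13): max_ending_here = 34, max_so_far = 34
Position 4 (value 4): max_ending_here = 38, max_so_far = 38
Position 5 (value -6): max_ending_here = 32, max_so_far = 38
Position 6 (value -9): max_ending_here = 23, max_so_far = 38
Position 7 (value 13): max_ending_here = 36, max_so_far = 38

Maximum subarray: [10, 9, 2, 13, 4]
Maximum sum: 38

The maximum subarray is [10, 9, 2, 13, 4] with sum 38. This subarray runs from index 0 to index 4.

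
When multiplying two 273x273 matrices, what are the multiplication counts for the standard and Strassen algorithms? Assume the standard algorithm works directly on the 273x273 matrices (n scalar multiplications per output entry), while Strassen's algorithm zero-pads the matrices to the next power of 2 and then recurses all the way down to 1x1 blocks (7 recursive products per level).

Matrix multiplication for 273x273 matrices:

Strassen's algorithm requires power-of-2 dimensions. Pad 273x273 to 512x512 (next power of 2).

Standard algorithm: 273^3 = 20346417 multiplications
Strassen's algorithm: 7^(log2(512)) = 7^9 = 40353607 multiplications
Difference: 20346417 - 40353607 = -20007190 (Strassen uses MORE here due to padding overhead — for small or just-over-power-of-2 n, padding can outweigh the per-level savings)

Standard: 20346417 multiplications (273^3). Strassen: 40353607 multiplications (7^9, after padding to 512x512). Strassen reduces 8 recursive multiplications to 7 at each level.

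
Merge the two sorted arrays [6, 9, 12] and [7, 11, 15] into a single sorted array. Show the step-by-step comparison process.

Merging process:

Compare 6 vs 7: take 6 from left. Merged: [6]
Compare 9 vs 7: take 7 from right. Merged: [6, 7]
Compare 9 vs 11: take 9 from left. Merged: [6, 7, 9]
Compare 12 vs 11: take 11 from right. Merged: [6, 7, 9, 11]
Compare 12 vs 15: take 12 from left. Merged: [6, 7, 9, 11, 12]
Append remaining from right: [15]. Merged: [6, 7, 9, 11, 12, 15]

Final merged array: [6, 7, 9, 11, 12, 15]
Total comparisons: 5

The merged array is [6, 7, 9, 11, 12, 15], requiring 5 comparisons. The merge step runs in O(n) time where n is the total number of elements.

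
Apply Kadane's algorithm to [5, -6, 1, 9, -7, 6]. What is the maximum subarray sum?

Using Kadane's algorithm on [5, -6, 1, 9, -7, 6]:

Scanning through the array:
Position 1 (value -6): max_ending_here = -1, max_so_far = 5
Position 2 (value 1): max_ending_here = 1, max_so_far = 5
Position 3 (value 9): max_ending_here = 10, max_so_far = 10
Position 4 (value -7): max_ending_here = 3, max_so_far = 10
Position 5 (value 6): max_ending_here = 9, max_so_far = 10

Maximum subarray: [1, 9]
Maximum sum: 10

The maximum subarray is [1, 9] with sum 10. This subarray runs from index 2 to index 3.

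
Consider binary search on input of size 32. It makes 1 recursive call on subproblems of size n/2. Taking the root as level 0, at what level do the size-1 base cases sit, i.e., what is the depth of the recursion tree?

For divide and conquer with division factor 2:

Problem sizes at each level:
Level 0: 32
Level 1: 16
Level 2: 8
Level 3: 4
Level 4: 2
Level 5: 1

The root is level 0 and the size-1 base case is level 5 (the tree spans levels 0 through 5, i.e. 6 levels counting the root), so the depth is the number of divisions: log_2(32) = 5

The recursion tree depth is log_2(32) = 5. At each level, the problem size is divided by 2, so it takes 5 divisions to reduce to a base case of size 1. The algorithm makes 1 recursive call at each level.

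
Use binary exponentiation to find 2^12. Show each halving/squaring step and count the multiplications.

Computing 2^12 by squaring (build up from 2^1; each line after the first costs one multiplication):

2^1 = 2
2^2 = (2^1)^2 = 2^2 = 4
2^3 = 2 * 2^2 = 2 * 4 = 8
2^6 = (2^3)^2 = 8^2 = 64
2^12 = (2^6)^2 = 64^2 = 4096

Result: 4096
Multiplications needed: 4 (4 lines after 2^1)

2^12 = 4096. Using exponentiation by squaring, this requires 4 multiplications. The key idea: if the exponent is even, square the half-power; if odd, multiply by the base once.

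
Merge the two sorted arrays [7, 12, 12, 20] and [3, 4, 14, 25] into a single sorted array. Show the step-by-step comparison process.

Merging process:

Compare 7 vs 3: take 3 from right. Merged: [3]
Compare 7 vs 4: take 4 from right. Merged: [3, 4]
Compare 7 vs 14: take 7 from left. Merged: [3, 4, 7]
Compare 12 vs 14: take 12 from left. Merged: [3, 4, 7, 12]
Compare 12 vs 14: take 12 from left. Merged: [3, 4, 7, 12, 12]
Compare 20 vs 14: take 14 from right. Merged: [3, 4, 7, 12, 12, 14]
Compare 20 vs 25: take 20 from left. Merged: [3, 4, 7, 12, 12, 14, 20]
Append remaining from right: [25]. Merged: [3, 4, 7, 12, 12, 14, 20, 25]

Final merged array: [3, 4, 7, 12, 12, 14, 20, 25]
Total comparisons: 7

The merged array is [3, 4, 7, 12, 12, 14, 20, 25], requiring 7 comparisons. The merge step runs in O(n) time where n is the total number of elements.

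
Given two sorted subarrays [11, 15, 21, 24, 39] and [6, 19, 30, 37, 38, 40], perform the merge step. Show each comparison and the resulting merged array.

Merging process:

Compare 11 vs 6: take 6 from right. Merged: [6]
Compare 11 vs 19: take 11 from left. Merged: [6, 11]
Compare 15 vs 19: take 15 from left. Merged: [6, 11, 15]
Compare 21 vs 19: take 19 from right. Merged: [6, 11, 15, 19]
Compare 21 vs 30: take 21 from left. Merged: [6, 11, 15, 19, 21]
Compare 24 vs 30: take 24 from left. Merged: [6, 11, 15, 19, 21, 24]
Compare 39 vs 30: take 30 from right. Merged: [6, 11, 15, 19, 21, 24, 30]
Compare 39 vs 37: take 37 from right. Merged: [6, 11, 15, 19, 21, 24, 30, 37]
Compare 39 vs 38: take 38 from right. Merged: [6, 11, 15, 19, 21, 24, 30, 37, 38]
Compare 39 vs 40: take 39 from left. Merged: [6, 11, 15, 19, 21, 24, 30, 37, 38, 39]
Append remaining from right: [40]. Merged: [6, 11, 15, 19, 21, 24, 30, 37, 38, 39, 40]

Final merged array: [6, 11, 15, 19, 21, 24, 30, 37, 38, 39, 40]
Total comparisons: 10

The merged array is [6, 11, 15, 19, 21, 24, 30, 37, 38, 39, 40], requiring 10 comparisons. The merge step runs in O(n) time where n is the total number of elements.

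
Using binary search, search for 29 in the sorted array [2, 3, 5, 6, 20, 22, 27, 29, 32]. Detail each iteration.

Binary search for 29 in [2, 3, 5, 6, 20, 22, 27, 29, 32]:

lo=0, hi=8, mid=4, arr[mid]=20 -> 20 < 29, search right half
lo=5, hi=8, mid=6, arr[mid]=27 -> 27 < 29, search right half
lo=7, hi=8, mid=7, arr[mid]=29 -> Found target at index 7!

Binary search finds 29 at index 7 after 3 comparisons. The search repeatedly halves the search space by comparing with the middle element.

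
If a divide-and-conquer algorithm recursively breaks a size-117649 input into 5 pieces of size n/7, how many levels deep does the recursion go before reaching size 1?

For divide and conquer with division factor 7:

Problem sizes at each level:
Level 0: 117649
Level 1: 16807
Level 2: 2401
Level 3: 343
Level 4: 49
Level 5: 7
Level 6: 1

The root is level 0 and the size-1 base case is level 6 (the tree spans levels 0 through 6, i.e. 7 levels counting the root), so the depth is the number of divisions: log_7(117649) = 6

The recursion tree depth is log_7(117649) = 6. At each level, the problem size is divided by 7, so it takes 6 divisions to reduce to a base case of size 1. The algorithm makes 5 recursive calls at each level.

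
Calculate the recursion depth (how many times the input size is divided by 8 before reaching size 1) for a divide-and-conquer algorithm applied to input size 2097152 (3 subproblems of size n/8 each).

For divide and conquer with division factor 8:

Problem sizes at each level:
Level 0: 2097152
Level 1: 262144
Level 2: 32768
Level 3: 4096
Level 4: 512
Level 5: 64
Level 6: 8
Level 7: 1

The root is level 0 and the size-1 base case is level 7 (the tree spans levels 0 through 7, i.e. 8 levels counting the root), so the depth is the number of divisions: log_8(2097152) = 7

The recursion tree depth is log_8(2097152) = 7. At each level, the problem size is divided by 8, so it takes 7 divisions to reduce to a base case of size 1. The algorithm makes 3 recursive calls at each level.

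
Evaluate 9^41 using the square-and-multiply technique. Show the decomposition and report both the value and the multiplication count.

Computing 9^41 by squaring (build up from 9^1; each line after the first costs one multiplication):

9^1 = 9
9^2 = (9^1)^2 = 9^2 = 81
9^4 = (9^2)^2 = 81^2 = 6561
9^5 = 9 * 9^4 = 9 * 6561 = 59049
9^10 = (9^5)^2 = 59049^2 = 3486784401
9^20 = (9^10)^2 = 3486784401^2 = 12157665459056928801
9^40 = (9^20)^2 = 12157665459056928801^2 = 147808829414345923316083210206383297601
9^41 = 9 * 9^40 = 9 * 147808829414345923316083210206383297601 = 1330279464729113309844748891857449678409

Result: 1330279464729113309844748891857449678409
Multiplications needed: 7 (7 lines after 9^1)

9^41 = 1330279464729113309844748891857449678409. Using exponentiation by squaring, this requires 7 multiplications. The key idea: if the exponent is even, square the half-power; if odd, multiply by the base once.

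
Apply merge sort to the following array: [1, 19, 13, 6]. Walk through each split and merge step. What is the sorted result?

Merge sort trace:

Split: [1, 19, 13, 6] -> [1, 19] and [13, 6]
  Split: [1, 19] -> [1] and [19]
  Merge: [1] + [19] -> [1, 19]
  Split: [13, 6] -> [13] and [6]
  Merge: [13] + [6] -> [6, 13]
Merge: [1, 19] + [6, 13] -> [1, 6, 13, 19]

Final sorted array: [1, 6, 13, 19]

The merge sort proceeds by recursively splitting the array and merging sorted halves.
After all merges, the sorted array is [1, 6, 13, 19].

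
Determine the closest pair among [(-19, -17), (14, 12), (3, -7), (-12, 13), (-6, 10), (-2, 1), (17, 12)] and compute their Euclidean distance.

Computing all pairwise distances among 7 points:

d((-19, -17), (14, 12)) = 43.9318
d((-19, -17), (3, -7)) = 24.1661
d((-19, -17), (-12, 13)) = 30.8058
d((-19, -17), (-6, 10)) = 29.9666
d((-19, -17), (-2, 1)) = 24.7588
d((-19, -17), (17, 12)) = 46.2277
d((14, 12), (3, -7)) = 21.9545
d((14, 12), (-12, 13)) = 26.0192
d((14, 12), (-6, 10)) = 20.0998
d((14, 12), (-2, 1)) = 19.4165
d((14, 12), (17, 12)) = 3.0 <-- minimum
d((3, -7), (-12, 13)) = 25.0
d((3, -7), (-6, 10)) = 19.2354
d((3, -7), (-2, 1)) = 9.434
d((3, -7), (17, 12)) = 23.6008
d((-12, 13), (-6, 10)) = 6.7082
d((-12, 13), (-2, 1)) = 15.6205
d((-12, 13), (17, 12)) = 29.0172
d((-6, 10), (-2, 1)) = 9.8489
d((-6, 10), (17, 12)) = 23.0868
d((-2, 1), (17, 12)) = 21.9545

Closest pair: (14, 12) and (17, 12) with distance 3.0

The closest pair is (14, 12) and (17, 12) with Euclidean distance 3.0. For 7 points, brute-force pairwise comparison is shown above. For large n, the divide-and-conquer algorithm (sort by x, recurse on halves, check the dividing strip) achieves O(n log n).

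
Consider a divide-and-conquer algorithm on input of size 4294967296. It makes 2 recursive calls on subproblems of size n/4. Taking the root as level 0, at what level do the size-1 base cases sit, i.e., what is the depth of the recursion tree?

For divide and conquer with division factor 4:

Problem sizes at each level:
Level 0: 4294967296
Level 1: 1073741824
Level 2: 268435456
Level 3: 67108864
Level 4: 16777216
Level 5: 4194304
Level 6: 1048576
Level 7: 262144
Level 8: 65536
Level 9: 16384
Level 10: 4096
Level 11: 1024
Level 12: 256
Level 13: 64
Level 14: 16
Level 15: 4
Level 16: 1

The root is level 0 and the size-1 base case is level 16 (the tree spans levels 0 through 16, i.e. 17 levels counting the root), so the depth is the number of divisions: log_4(4294967296) = 16

The recursion tree depth is log_4(4294967296) = 16. At each level, the problem size is divided by 4, so it takes 16 divisions to reduce to a base case of size 1. The algorithm makes 2 recursive calls at each level.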